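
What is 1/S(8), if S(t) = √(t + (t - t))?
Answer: √2/4 ≈ 0.35355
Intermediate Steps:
S(t) = √t (S(t) = √(t + 0) = √t)
1/S(8) = 1/(√8) = 1/(2*√2) = √2/4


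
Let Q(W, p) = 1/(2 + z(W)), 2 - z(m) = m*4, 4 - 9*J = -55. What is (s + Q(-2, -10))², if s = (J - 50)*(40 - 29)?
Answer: 295874401/1296 ≈ 2.2830e+5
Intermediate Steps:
J = 59/9 (J = 4/9 - ⅑*(-55) = 4/9 + 55/9 = 59/9 ≈ 6.5556)
z(m) = 2 - 4*m (z(m) = 2 - m*4 = 2 - 4*m)
Q(W, p) = 1/(4 - 4*W) (Q(W, p) = 1/(2 + (2 - 4*W)) = 1/(4 - 4*W))
s = -4301/9 (s = (59/9 - 50)*(40 - 29) = -391/9*11 = -4301/9 ≈ -477.89)
(s + Q(-2, -10))² = (-4301/9 - 1/(-4 + 4*(-2)))² = (-4301/9 - 1/(-4 - 8))² = (-4301/9 - 1/(-12))² = (-4301/9 - 1*(-1/12))² = (-4301/9 + 1/12)² = (-17201/36)² = 295874401/1296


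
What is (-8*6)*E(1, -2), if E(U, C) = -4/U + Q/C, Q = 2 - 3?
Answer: 168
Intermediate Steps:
Q = -1
E(U, C) = -1/C - 4/U (E(U, C) = -4/U - 1/C = -1/C - 4/U)
(-8*6)*E(1, -2) = (-8*6)*(-1/(-2) - 4/1) = -48*(-1*(-1/2) - 4*1) = -48*(1/2 - 4) = -48*(-7/2) = 168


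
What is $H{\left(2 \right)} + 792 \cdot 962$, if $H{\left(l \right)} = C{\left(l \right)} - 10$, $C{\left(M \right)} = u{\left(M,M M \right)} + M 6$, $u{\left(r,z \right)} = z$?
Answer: $761910$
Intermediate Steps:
$C{\left(M \right)} = M^{2} + 6 M$ ($C{\left(M \right)} = M M + M 6 = M^{2} + 6 M$)
$H{\left(l \right)} = -10 + l \left(6 + l\right)$ ($H{\left(l \right)} = l \left(6 + l\right) - 10 = -10 + l \left(6 + l\right)$)
$H{\left(2 \right)} + 792 \cdot 962 = \left(-10 + 2^{2} + 6 \cdot 2\right) + 792 \cdot 962 = \left(-10 + 4 + 12\right) + 761904 = 6 + 761904 = 761910$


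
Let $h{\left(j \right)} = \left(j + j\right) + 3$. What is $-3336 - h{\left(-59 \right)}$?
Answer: $-3221$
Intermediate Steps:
$h{\left(j \right)} = 3 + 2 j$ ($h{\left(j \right)} = 2 j + 3 = 3 + 2 j$)
$-3336 - h{\left(-59 \right)} = -3336 - \left(3 + 2 \left(-59\right)\right) = -3336 - \left(3 - 118\right) = -3336 - -115 = -3336 + 115 = -3221$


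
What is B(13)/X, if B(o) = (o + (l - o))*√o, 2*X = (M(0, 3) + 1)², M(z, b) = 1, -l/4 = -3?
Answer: 6*√13 ≈ 21.633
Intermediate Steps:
l = 12 (l = -4*(-3) = 12)
X = 2 (X = (1 + 1)²/2 = (½)*2² = (½)*4 = 2)
B(o) = 12*√o (B(o) = (o + (12 - o))*√o = 12*√o)
B(13)/X = (12*√13)/2 = (12*√13)*(½) = 6*√13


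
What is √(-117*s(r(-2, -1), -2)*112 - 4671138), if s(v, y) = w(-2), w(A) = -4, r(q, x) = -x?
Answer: I*√4618722 ≈ 2149.1*I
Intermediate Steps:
s(v, y) = -4
√(-117*s(r(-2, -1), -2)*112 - 4671138) = √(-117*(-4)*112 - 4671138) = √(468*112 - 4671138) = √(52416 - 4671138) = √(-4618722) = I*√4618722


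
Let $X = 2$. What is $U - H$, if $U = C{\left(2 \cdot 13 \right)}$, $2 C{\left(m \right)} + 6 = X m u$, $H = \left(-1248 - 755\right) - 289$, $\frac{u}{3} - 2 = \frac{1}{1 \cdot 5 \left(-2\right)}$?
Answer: $\frac{12186}{5} \approx 2437.2$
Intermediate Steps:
$u = \frac{57}{10}$ ($u = 6 + \frac{3}{1 \cdot 5 \left(-2\right)} = 6 + \frac{3}{5 \left(-2\right)} = 6 + \frac{3}{-10} = 6 + 3 \left(- \frac{1}{10}\right) = 6 - \frac{3}{10} = \frac{57}{10} \approx 5.7$)
$H = -2292$ ($H = -2003 - 289 = -2292$)
$C{\left(m \right)} = -3 + \frac{57 m}{10}$ ($C{\left(m \right)} = -3 + \frac{2 m \frac{57}{10}}{2} = -3 + \frac{\frac{57}{5} m}{2} = -3 + \frac{57 m}{10}$)
$U = \frac{726}{5}$ ($U = -3 + \frac{57 \cdot 2 \cdot 13}{10} = -3 + \frac{57}{10} \cdot 26 = -3 + \frac{741}{5} = \frac{726}{5} \approx 145.2$)
$U - H = \frac{726}{5} - -2292 = \frac{726}{5} + 2292 = \frac{12186}{5}$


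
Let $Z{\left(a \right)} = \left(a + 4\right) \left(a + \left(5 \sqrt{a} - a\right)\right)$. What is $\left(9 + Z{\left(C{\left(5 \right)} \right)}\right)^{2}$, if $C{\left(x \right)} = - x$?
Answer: $\left(9 - 5 i \sqrt{5}\right)^{2} \approx -44.0 - 201.25 i$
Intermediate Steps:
$Z{\left(a \right)} = 5 \sqrt{a} \left(4 + a\right)$ ($Z{\left(a \right)} = \left(4 + a\right) \left(a + \left(- a + 5 \sqrt{a}\right)\right) = \left(4 + a\right) 5 \sqrt{a} = 5 \sqrt{a} \left(4 + a\right)$)
$\left(9 + Z{\left(C{\left(5 \right)} \right)}\right)^{2} = \left(9 + 5 \sqrt{\left(-1\right) 5} \left(4 - 5\right)\right)^{2} = \left(9 + 5 \sqrt{-5} \left(4 - 5\right)\right)^{2} = \left(9 + 5 i \sqrt{5} \left(-1\right)\right)^{2} = \left(9 - 5 i \sqrt{5}\right)^{2}$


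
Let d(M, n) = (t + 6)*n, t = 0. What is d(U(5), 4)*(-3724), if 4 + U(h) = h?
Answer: -89376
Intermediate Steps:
U(h) = -4 + h
d(M, n) = 6*n (d(M, n) = (0 + 6)*n = 6*n)
d(U(5), 4)*(-3724) = (6*4)*(-3724) = 24*(-3724) = -89376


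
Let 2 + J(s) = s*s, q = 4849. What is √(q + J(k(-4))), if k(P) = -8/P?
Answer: 21*√11 ≈ 69.649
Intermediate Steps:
J(s) = -2 + s² (J(s) = -2 + s*s = -2 + s²)
√(q + J(k(-4))) = √(4849 + (-2 + (-8/(-4))²)) = √(4849 + (-2 + (-8*(-¼))²)) = √(4849 + (-2 + 2²)) = √(4849 + (-2 + 4)) = √(4849 + 2) = √4851 = 21*√11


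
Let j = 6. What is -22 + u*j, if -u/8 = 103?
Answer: -4966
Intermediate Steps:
u = -824 (u = -8*103 = -824)
-22 + u*j = -22 - 824*6 = -22 - 4944 = -4966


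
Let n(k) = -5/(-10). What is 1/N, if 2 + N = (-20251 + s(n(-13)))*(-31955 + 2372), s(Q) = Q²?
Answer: 4/2396311741 ≈ 1.6692e-9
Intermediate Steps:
n(k) = ½ (n(k) = -5*(-⅒) = ½)
N = 2396311741/4 (N = -2 + (-20251 + (½)²)*(-31955 + 2372) = -2 + (-20251 + ¼)*(-29583) = -2 - 81003/4*(-29583) = -2 + 2396311749/4 = 2396311741/4 ≈ 5.9908e+8)
1/N = 1/(2396311741/4) = 4/2396311741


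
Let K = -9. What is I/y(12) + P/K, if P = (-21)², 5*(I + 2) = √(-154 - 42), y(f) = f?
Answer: -295/6 + 7*I/30 ≈ -49.167 + 0.23333*I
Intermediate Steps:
I = -2 + 14*I/5 (I = -2 + √(-154 - 42)/5 = -2 + √(-196)/5 = -2 + (14*I)/5 = -2 + 14*I/5 ≈ -2.0 + 2.8*I)
P = 441
I/y(12) + P/K = (-2 + 14*I/5)/12 + 441/(-9) = (-2 + 14*I/5)*(1/12) + 441*(-⅑) = (-⅙ + 7*I/30) - 49 = -295/6 + 7*I/30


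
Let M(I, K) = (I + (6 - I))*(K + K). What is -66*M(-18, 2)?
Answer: -1584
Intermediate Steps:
M(I, K) = 12*K (M(I, K) = 6*(2*K) = 12*K)
-66*M(-18, 2) = -792*2 = -66*24 = -1584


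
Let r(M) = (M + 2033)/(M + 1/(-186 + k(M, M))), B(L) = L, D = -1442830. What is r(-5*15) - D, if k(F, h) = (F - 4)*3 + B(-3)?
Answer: 517966598/359 ≈ 1.4428e+6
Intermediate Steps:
k(F, h) = -15 + 3*F (k(F, h) = (F - 4)*3 - 3 = (-4 + F)*3 - 3 = (-12 + 3*F) - 3 = -15 + 3*F)
r(M) = (2033 + M)/(M + 1/(-201 + 3*M)) (r(M) = (M + 2033)/(M + 1/(-186 + (-15 + 3*M))) = (2033 + M)/(M + 1/(-201 + 3*M)))
r(-5*15) - D = 3*(-136211 + (-5*15)**2 + 1966*(-5*15))/(1 - (-1005)*15 + 3*(-5*15)**2) - 1*(-1442830) = 3*(-136211 + (-75)**2 + 1966*(-75))/(1 - 201*(-75) + 3*(-75)**2) + 1442830 = 3*(-136211 + 5625 - 147450)/(1 + 15075 + 3*5625) + 1442830 = 3*(-278036)/(1 + 15075 + 16875) + 1442830 = 3*(-278036)/31951 + 1442830 = 3*(1/31951)*(-278036) + 1442830 = -9372/359 + 1442830 = 517966598/359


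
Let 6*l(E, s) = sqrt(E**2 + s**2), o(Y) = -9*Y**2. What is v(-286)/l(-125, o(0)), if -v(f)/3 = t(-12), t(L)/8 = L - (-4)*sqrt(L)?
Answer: 1728/125 - 1152*I*sqrt(3)/125 ≈ 13.824 - 15.963*I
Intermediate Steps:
t(L) = 8*L + 32*sqrt(L) (t(L) = 8*(L - (-4)*sqrt(L)) = 8*(L + 4*sqrt(L)) = 8*L + 32*sqrt(L))
v(f) = 288 - 192*I*sqrt(3) (v(f) = -3*(8*(-12) + 32*sqrt(-12)) = -3*(-96 + 32*(2*I*sqrt(3))) = -3*(-96 + 64*I*sqrt(3)) = 288 - 192*I*sqrt(3))
l(E, s) = sqrt(E**2 + s**2)/6
v(-286)/l(-125, o(0)) = (288 - 192*I*sqrt(3))/((sqrt((-125)**2 + (-9*0**2)**2)/6)) = (288 - 192*I*sqrt(3))/((sqrt(15625 + (-9*0)**2)/6)) = (288 - 192*I*sqrt(3))/((sqrt(15625 + 0**2)/6)) = (288 - 192*I*sqrt(3))/((sqrt(15625 + 0)/6)) = (288 - 192*I*sqrt(3))/((sqrt(15625)/6)) = (288 - 192*I*sqrt(3))/(((1/6)*125)) = (288 - 192*I*sqrt(3))/(125/6) = (288 - 192*I*sqrt(3))*(6/125) = 1728/125 - 1152*I*sqrt(3)/125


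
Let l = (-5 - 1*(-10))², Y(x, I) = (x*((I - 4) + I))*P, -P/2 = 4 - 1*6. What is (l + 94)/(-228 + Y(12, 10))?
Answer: 119/540 ≈ 0.22037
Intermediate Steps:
P = 4 (P = -2*(4 - 1*6) = -2*(4 - 6) = -2*(-2) = 4)
Y(x, I) = 4*x*(-4 + 2*I) (Y(x, I) = (x*((I - 4) + I))*4 = (x*((-4 + I) + I))*4 = (x*(-4 + 2*I))*4 = 4*x*(-4 + 2*I))
l = 25 (l = (-5 + 10)² = 5² = 25)
(l + 94)/(-228 + Y(12, 10)) = (25 + 94)/(-228 + 8*12*(-2 + 10)) = 119/(-228 + 8*12*8) = 119/(-228 + 768) = 119/540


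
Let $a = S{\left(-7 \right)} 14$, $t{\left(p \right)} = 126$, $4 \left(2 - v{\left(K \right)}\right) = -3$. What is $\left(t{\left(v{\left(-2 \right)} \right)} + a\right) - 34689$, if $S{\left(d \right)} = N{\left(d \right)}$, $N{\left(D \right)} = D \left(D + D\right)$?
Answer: $-33191$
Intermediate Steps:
$N{\left(D \right)} = 2 D^{2}$ ($N{\left(D \right)} = D 2 D = 2 D^{2}$)
$S{\left(d \right)} = 2 d^{2}$
$v{\left(K \right)} = \frac{11}{4}$ ($v{\left(K \right)} = 2 - - \frac{3}{4} = 2 + \frac{3}{4} = \frac{11}{4}$)
$a = 1372$ ($a = 2 \left(-7\right)^{2} \cdot 14 = 2 \cdot 49 \cdot 14 = 98 \cdot 14 = 1372$)
$\left(t{\left(v{\left(-2 \right)} \right)} + a\right) - 34689 = \left(126 + 1372\right) - 34689 = 1498 - 34689 = -33191$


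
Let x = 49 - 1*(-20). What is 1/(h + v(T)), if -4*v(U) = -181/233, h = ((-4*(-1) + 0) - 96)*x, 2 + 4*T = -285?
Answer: -932/5916155 ≈ -0.00015753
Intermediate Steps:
T = -287/4 (T = -1/2 + (1/4)*(-285) = -1/2 - 285/4 = -287/4 ≈ -71.750)
x = 69 (x = 49 + 20 = 69)
h = -6348 (h = ((-4*(-1) + 0) - 96)*69 = ((4 + 0) - 96)*69 = (4 - 96)*69 = -92*69 = -6348)
v(U) = 181/932 (v(U) = -(-181)/(4*233) = -1/4*(-181/233) = 181/932)
1/(h + v(T)) = 1/(-6348 + 181/932) = 1/(-5916155/932) = -932/5916155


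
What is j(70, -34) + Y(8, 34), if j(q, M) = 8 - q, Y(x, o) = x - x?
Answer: -62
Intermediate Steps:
Y(x, o) = 0
j(70, -34) + Y(8, 34) = (8 - 1*70) + 0 = (8 - 70) + 0 = -62 + 0 = -62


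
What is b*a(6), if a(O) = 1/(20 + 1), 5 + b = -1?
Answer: -2/7 ≈ -0.28571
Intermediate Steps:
b = -6 (b = -5 - 1 = -6)
a(O) = 1/21
b*a(6) = -6*1/21 = -2/7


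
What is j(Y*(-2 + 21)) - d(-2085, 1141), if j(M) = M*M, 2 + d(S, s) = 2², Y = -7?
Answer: 17687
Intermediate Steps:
d(S, s) = 2 (d(S, s) = -2 + 2² = -2 + 4 = 2)
j(M) = M²
j(Y*(-2 + 21)) - d(-2085, 1141) = (-7*(-2 + 21))² - 1*2 = (-7*19)² - 2 = (-133)² - 2 = 17689 - 2 = 17687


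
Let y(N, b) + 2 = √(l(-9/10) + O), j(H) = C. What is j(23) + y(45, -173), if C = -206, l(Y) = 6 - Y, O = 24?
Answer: -208 + √3090/10 ≈ -202.44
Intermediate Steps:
j(H) = -206
y(N, b) = -2 + √3090/10 (y(N, b) = -2 + √((6 - (-9)/10) + 24) = -2 + √((6 - 1*(-9/10)) + 24) = -2 + √((6 + 9/10) + 24) = -2 + √(69/10 + 24) = -2 + √(309/10) = -2 + √3090/10)
j(23) + y(45, -173) = -206 + (-2 + √3090/10) = -208 + √3090/10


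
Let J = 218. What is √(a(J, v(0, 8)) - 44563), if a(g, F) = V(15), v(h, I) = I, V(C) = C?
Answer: 2*I*√11137 ≈ 211.06*I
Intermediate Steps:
a(g, F) = 15
√(a(J, v(0, 8)) - 44563) = √(15 - 44563) = √(-44548) = 2*I*√11137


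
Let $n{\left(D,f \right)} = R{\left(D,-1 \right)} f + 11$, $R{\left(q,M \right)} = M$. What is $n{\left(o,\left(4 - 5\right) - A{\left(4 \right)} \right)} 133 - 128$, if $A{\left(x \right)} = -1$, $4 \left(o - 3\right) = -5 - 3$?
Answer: $1335$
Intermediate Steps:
$o = 1$ ($o = 3 + \frac{-5 - 3}{4} = 3 + \frac{1}{4} \left(-8\right) = 3 - 2 = 1$)
$n{\left(D,f \right)} = 11 - f$ ($n{\left(D,f \right)} = - f + 11 = 11 - f$)
$n{\left(o,\left(4 - 5\right) - A{\left(4 \right)} \right)} 133 - 128 = \left(11 - \left(\left(4 - 5\right) - -1\right)\right) 133 - 128 = \left(11 - \left(\left(4 - 5\right) + 1\right)\right) 133 - 128 = \left(11 - \left(-1 + 1\right)\right) 133 - 128 = \left(11 - 0\right) 133 - 128 = \left(11 + 0\right) 133 - 128 = 11 \cdot 133 - 128 = 1463 - 128 = 1335$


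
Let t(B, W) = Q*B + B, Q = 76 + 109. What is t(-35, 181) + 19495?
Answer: 12985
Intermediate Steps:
Q = 185
t(B, W) = 186*B (t(B, W) = 185*B + B = 186*B)
t(-35, 181) + 19495 = 186*(-35) + 19495 = -6510 + 19495 = 12985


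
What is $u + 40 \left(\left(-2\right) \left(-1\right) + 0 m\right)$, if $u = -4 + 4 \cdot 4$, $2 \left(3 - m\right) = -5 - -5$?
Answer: $92$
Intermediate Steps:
$m = 3$ ($m = 3 - \frac{-5 - -5}{2} = 3 - \frac{-5 + 5}{2} = 3 - 0 = 3 + 0 = 3$)
$u = 12$ ($u = -4 + 16 = 12$)
$u + 40 \left(\left(-2\right) \left(-1\right) + 0 m\right) = 12 + 40 \left(\left(-2\right) \left(-1\right) + 0 \cdot 3\right) = 12 + 40 \left(2 + 0\right) = 12 + 40 \cdot 2 = 12 + 80 = 92$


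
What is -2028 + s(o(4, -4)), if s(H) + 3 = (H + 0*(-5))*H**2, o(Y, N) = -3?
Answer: -2058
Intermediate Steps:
s(H) = -3 + H**3 (s(H) = -3 + (H + 0*(-5))*H**2 = -3 + (H + 0)*H**2 = -3 + H*H**2 = -3 + H**3)
-2028 + s(o(4, -4)) = -2028 + (-3 + (-3)**3) = -2028 + (-3 - 27) = -2028 - 30 = -2058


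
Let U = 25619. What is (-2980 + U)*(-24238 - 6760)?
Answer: -701763722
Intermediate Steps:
(-2980 + U)*(-24238 - 6760) = (-2980 + 25619)*(-24238 - 6760) = 22639*(-30998) = -701763722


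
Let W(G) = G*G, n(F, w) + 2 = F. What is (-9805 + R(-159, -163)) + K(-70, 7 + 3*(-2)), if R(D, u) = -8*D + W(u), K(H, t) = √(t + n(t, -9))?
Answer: 18036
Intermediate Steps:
n(F, w) = -2 + F
K(H, t) = √(-2 + 2*t) (K(H, t) = √(t + (-2 + t)) = √(-2 + 2*t))
W(G) = G²
R(D, u) = u² - 8*D (R(D, u) = -8*D + u² = u² - 8*D)
(-9805 + R(-159, -163)) + K(-70, 7 + 3*(-2)) = (-9805 + ((-163)² - 8*(-159))) + √(-2 + 2*(7 + 3*(-2))) = (-9805 + (26569 + 1272)) + √(-2 + 2*(7 - 6)) = (-9805 + 27841) + √(-2 + 2*1) = 18036 + √(-2 + 2) = 18036 + √0 = 18036 + 0 = 18036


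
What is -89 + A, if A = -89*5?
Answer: -534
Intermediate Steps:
A = -445
-89 + A = -89 - 445 = -534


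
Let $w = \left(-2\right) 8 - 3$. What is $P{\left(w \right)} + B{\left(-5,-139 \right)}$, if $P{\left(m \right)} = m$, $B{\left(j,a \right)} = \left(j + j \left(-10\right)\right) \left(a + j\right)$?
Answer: $-6499$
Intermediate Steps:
$B{\left(j,a \right)} = - 9 j \left(a + j\right)$ ($B{\left(j,a \right)} = \left(j - 10 j\right) \left(a + j\right) = - 9 j \left(a + j\right)$)
$w = -19$ ($w = -16 - 3 = -19$)
$P{\left(w \right)} + B{\left(-5,-139 \right)} = -19 - - 45 \left(-139 - 5\right) = -19 - \left(-45\right) \left(-144\right) = -19 - 6480 = -6499$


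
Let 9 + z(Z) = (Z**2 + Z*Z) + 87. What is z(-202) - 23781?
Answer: 57905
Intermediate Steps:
z(Z) = 78 + 2*Z**2 (z(Z) = -9 + ((Z**2 + Z*Z) + 87) = -9 + ((Z**2 + Z**2) + 87) = -9 + (2*Z**2 + 87) = -9 + (87 + 2*Z**2) = 78 + 2*Z**2)
z(-202) - 23781 = (78 + 2*(-202)**2) - 23781 = (78 + 2*40804) - 23781 = (78 + 81608) - 23781 = 81686 - 23781 = 57905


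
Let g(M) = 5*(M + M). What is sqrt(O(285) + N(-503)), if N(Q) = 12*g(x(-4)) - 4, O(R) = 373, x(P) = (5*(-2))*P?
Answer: sqrt(5169) ≈ 71.896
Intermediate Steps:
x(P) = -10*P
g(M) = 10*M (g(M) = 5*(2*M) = 10*M)
N(Q) = 4796 (N(Q) = 12*(10*(-10*(-4))) - 4 = 12*(10*40) - 4 = 12*400 - 4 = 4800 - 4 = 4796)
sqrt(O(285) + N(-503)) = sqrt(373 + 4796) = sqrt(5169)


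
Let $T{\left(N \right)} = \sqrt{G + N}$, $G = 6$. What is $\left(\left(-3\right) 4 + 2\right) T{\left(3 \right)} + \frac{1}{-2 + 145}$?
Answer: $- \frac{4289}{143} \approx -29.993$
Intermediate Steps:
$T{\left(N \right)} = \sqrt{6 + N}$
$\left(\left(-3\right) 4 + 2\right) T{\left(3 \right)} + \frac{1}{-2 + 145} = \left(\left(-3\right) 4 + 2\right) \sqrt{6 + 3} + \frac{1}{-2 + 145} = \left(-12 + 2\right) \sqrt{9} + \frac{1}{143} = \left(-10\right) 3 + \frac{1}{143} = -30 + \frac{1}{143} = - \frac{4289}{143}$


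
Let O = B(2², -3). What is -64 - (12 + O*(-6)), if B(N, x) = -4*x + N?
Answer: 20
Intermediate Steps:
B(N, x) = N - 4*x
O = 16 (O = 2² - 4*(-3) = 4 + 12 = 16)
-64 - (12 + O*(-6)) = -64 - (12 + 16*(-6)) = -64 - (12 - 96) = -64 - 1*(-84) = -64 + 84 = 20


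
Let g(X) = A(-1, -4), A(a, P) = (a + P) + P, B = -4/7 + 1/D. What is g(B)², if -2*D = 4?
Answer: 81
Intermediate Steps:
D = -2 (D = -½*4 = -2)
B = -15/14 (B = -4/7 + 1/(-2) = -4*⅐ + 1*(-½) = -4/7 - ½ = -15/14 ≈ -1.0714)
A(a, P) = a + 2*P (A(a, P) = (P + a) + P = a + 2*P)
g(X) = -9 (g(X) = -1 + 2*(-4) = -1 - 8 = -9)
g(B)² = (-9)² = 81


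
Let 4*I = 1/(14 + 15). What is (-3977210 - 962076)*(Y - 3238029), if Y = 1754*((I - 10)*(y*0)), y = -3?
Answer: 15993551307294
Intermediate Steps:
I = 1/116 (I = 1/(4*(14 + 15)) = (¼)/29 = (¼)*(1/29) = 1/116 ≈ 0.0086207)
Y = 0 (Y = 1754*((1/116 - 10)*(-3*0)) = 1754*(-1159/116*0) = 1754*0 = 0)
(-3977210 - 962076)*(Y - 3238029) = (-3977210 - 962076)*(0 - 3238029) = -4939286*(-3238029) = 15993551307294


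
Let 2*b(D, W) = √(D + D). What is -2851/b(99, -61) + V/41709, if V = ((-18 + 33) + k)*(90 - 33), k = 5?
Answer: 380/13903 - 2851*√22/33 ≈ -405.20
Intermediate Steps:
V = 1140 (V = ((-18 + 33) + 5)*(90 - 33) = (15 + 5)*57 = 20*57 = 1140)
b(D, W) = √2*√D/2 (b(D, W) = √(D + D)/2 = √(2*D)/2 = (√2*√D)/2 = √2*√D/2)
-2851/b(99, -61) + V/41709 = -2851*√22/33 + 1140/41709 = -2851*√22/33 + 1140*(1/41709) = -2851*√22/33 + 380/13903 = 380/13903 - 2851*√22/33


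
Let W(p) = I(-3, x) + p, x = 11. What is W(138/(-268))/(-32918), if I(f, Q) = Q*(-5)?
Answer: 7439/4411012 ≈ 0.0016865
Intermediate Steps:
I(f, Q) = -5*Q
W(p) = -55 + p (W(p) = -5*11 + p = -55 + p)
W(138/(-268))/(-32918) = (-55 + 138/(-268))/(-32918) = (-55 + 138*(-1/268))*(-1/32918) = (-55 - 69/134)*(-1/32918) = -7439/134*(-1/32918) = 7439/4411012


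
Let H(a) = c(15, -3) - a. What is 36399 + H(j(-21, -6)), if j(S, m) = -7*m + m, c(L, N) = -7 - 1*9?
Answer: 36347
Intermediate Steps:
c(L, N) = -16 (c(L, N) = -7 - 9 = -16)
j(S, m) = -6*m
H(a) = -16 - a
36399 + H(j(-21, -6)) = 36399 + (-16 - (-6)*(-6)) = 36399 + (-16 - 1*36) = 36399 + (-16 - 36) = 36399 - 52 = 36347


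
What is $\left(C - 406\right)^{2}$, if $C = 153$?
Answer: $64009$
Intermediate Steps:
$\left(C - 406\right)^{2} = \left(153 - 406\right)^{2} = \left(-253\right)^{2} = 64009$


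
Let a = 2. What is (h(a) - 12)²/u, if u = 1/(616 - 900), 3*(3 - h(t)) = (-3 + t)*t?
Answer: -177500/9 ≈ -19722.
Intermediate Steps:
h(t) = 3 - t*(-3 + t)/3 (h(t) = 3 - (-3 + t)*t/3 = 3 - t*(-3 + t)/3)
u = -1/284 (u = 1/(-284) = -1/284 ≈ -0.0035211)
(h(a) - 12)²/u = ((3 + 2 - ⅓*2²) - 12)²/(-1/284) = ((3 + 2 - ⅓*4) - 12)²*(-284) = ((3 + 2 - 4/3) - 12)²*(-284) = (11/3 - 12)²*(-284) = (-25/3)²*(-284) = (625/9)*(-284) = -177500/9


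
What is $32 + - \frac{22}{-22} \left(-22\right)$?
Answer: $10$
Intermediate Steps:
$32 + - \frac{22}{-22} \left(-22\right) = 32 + \left(-22\right) \left(- \frac{1}{22}\right) \left(-22\right) = 32 + 1 \left(-22\right) = 32 - 22 = 10$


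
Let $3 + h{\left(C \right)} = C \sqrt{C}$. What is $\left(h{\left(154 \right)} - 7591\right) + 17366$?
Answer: $9772 + 154 \sqrt{154} \approx 11683.0$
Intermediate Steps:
$h{\left(C \right)} = -3 + C^{\frac{3}{2}}$ ($h{\left(C \right)} = -3 + C \sqrt{C} = -3 + C^{\frac{3}{2}}$)
$\left(h{\left(154 \right)} - 7591\right) + 17366 = \left(\left(-3 + 154^{\frac{3}{2}}\right) - 7591\right) + 17366 = \left(\left(-3 + 154 \sqrt{154}\right) - 7591\right) + 17366 = \left(-7594 + 154 \sqrt{154}\right) + 17366 = 9772 + 154 \sqrt{154}$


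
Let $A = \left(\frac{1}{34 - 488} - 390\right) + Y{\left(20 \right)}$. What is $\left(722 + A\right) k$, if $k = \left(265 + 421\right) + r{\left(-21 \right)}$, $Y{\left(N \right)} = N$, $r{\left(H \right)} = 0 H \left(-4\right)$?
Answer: $\frac{54813801}{227} \approx 2.4147 \cdot 10^{5}$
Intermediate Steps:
$r{\left(H \right)} = 0$ ($r{\left(H \right)} = 0 \left(-4\right) = 0$)
$k = 686$ ($k = \left(265 + 421\right) + 0 = 686 + 0 = 686$)
$A = - \frac{167981}{454}$ ($A = \left(\frac{1}{34 - 488} - 390\right) + 20 = \left(\frac{1}{-454} - 390\right) + 20 = \left(- \frac{1}{454} - 390\right) + 20 = - \frac{177061}{454} + 20 = - \frac{167981}{454} \approx -370.0$)
$\left(722 + A\right) k = \left(722 - \frac{167981}{454}\right) 686 = \frac{159807}{454} \cdot 686 = \frac{54813801}{227}$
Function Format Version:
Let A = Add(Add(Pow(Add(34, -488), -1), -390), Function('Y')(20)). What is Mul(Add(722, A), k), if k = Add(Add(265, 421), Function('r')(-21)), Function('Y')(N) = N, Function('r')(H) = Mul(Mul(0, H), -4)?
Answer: Rational(54813801, 227) ≈ 2.4147e+5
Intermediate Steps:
Function('r')(H) = 0 (Function('r')(H) = Mul(0, -4) = 0)
k = 686 (k = Add(Add(265, 421), 0) = Add(686, 0) = 686)
A = Rational(-167981, 454) (A = Add(Add(Pow(Add(34, -488), -1), -390), 20) = Add(Add(Pow(-454, -1), -390), 20) = Add(Add(Rational(-1, 454), -390), 20) = Add(Rational(-177061, 454), 20) = Rational(-167981, 454) ≈ -370.00)
Mul(Add(722, A), k) = Mul(Add(722, Rational(-167981, 454)), 686) = Mul(Rational(159807, 454), 686) = Rational(54813801, 227)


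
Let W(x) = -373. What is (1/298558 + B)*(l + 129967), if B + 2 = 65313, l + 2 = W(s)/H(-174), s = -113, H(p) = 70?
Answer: 177386959984795403/20899060 ≈ 8.4878e+9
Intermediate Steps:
l = -513/70 (l = -2 - 373/70 = -513/70 ≈ -7.3286)
B = 65311 (B = -2 + 65313 = 65311)
(1/298558 + B)*(l + 129967) = (1/298558 + 65311)*(-513/70 + 129967) = (1/298558 + 65311)*(9097177/70) = (19499121539/298558)*(9097177/70) = 177386959984795403/20899060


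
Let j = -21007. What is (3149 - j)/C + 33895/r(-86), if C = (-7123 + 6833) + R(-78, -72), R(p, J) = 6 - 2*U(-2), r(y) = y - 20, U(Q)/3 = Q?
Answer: -1472497/3604 ≈ -408.57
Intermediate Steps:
U(Q) = 3*Q
r(y) = -20 + y
R(p, J) = 18 (R(p, J) = 6 - 6*(-2) = 6 - 2*(-6) = 6 + 12 = 18)
C = -272 (C = (-7123 + 6833) + 18 = -290 + 18 = -272)
(3149 - j)/C + 33895/r(-86) = (3149 - 1*(-21007))/(-272) + 33895/(-20 - 86) = (3149 + 21007)*(-1/272) + 33895/(-106) = 24156*(-1/272) + 33895*(-1/106) = -6039/68 - 33895/106 = -1472497/3604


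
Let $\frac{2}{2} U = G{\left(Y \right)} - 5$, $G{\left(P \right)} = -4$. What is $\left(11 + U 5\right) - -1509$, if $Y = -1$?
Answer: $1475$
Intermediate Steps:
$U = -9$ ($U = -4 - 5 = -9$)
$\left(11 + U 5\right) - -1509 = \left(11 - 45\right) - -1509 = \left(11 - 45\right) + 1509 = -34 + 1509 = 1475$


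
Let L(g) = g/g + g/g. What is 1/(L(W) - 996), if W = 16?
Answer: -1/994 ≈ -0.0010060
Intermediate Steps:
L(g) = 2 (L(g) = 1 + 1 = 2)
1/(L(W) - 996) = 1/(2 - 996) = 1/(-994) = -1/994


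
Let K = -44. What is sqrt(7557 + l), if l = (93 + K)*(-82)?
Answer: sqrt(3539) ≈ 59.490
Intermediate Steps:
l = -4018 (l = (93 - 44)*(-82) = 49*(-82) = -4018)
sqrt(7557 + l) = sqrt(7557 - 4018) = sqrt(3539)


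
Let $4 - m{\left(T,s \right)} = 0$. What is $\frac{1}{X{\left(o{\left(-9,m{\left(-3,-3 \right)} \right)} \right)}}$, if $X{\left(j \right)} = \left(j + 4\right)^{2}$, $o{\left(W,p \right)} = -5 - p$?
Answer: $\frac{1}{25} \approx 0.04$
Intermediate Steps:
$m{\left(T,s \right)} = 4$ ($m{\left(T,s \right)} = 4 - 0 = 4 + 0 = 4$)
$X{\left(j \right)} = \left(4 + j\right)^{2}$
$\frac{1}{X{\left(o{\left(-9,m{\left(-3,-3 \right)} \right)} \right)}} = \frac{1}{\left(4 - 9\right)^{2}} = \frac{1}{\left(-5\right)^{2}} = \frac{1}{25}$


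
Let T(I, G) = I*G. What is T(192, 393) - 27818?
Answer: 47638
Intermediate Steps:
T(I, G) = G*I
T(192, 393) - 27818 = 393*192 - 27818 = 75456 - 27818 = 47638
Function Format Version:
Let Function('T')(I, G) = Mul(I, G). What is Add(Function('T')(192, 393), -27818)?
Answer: 47638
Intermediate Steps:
Function('T')(I, G) = Mul(G, I)
Add(Function('T')(192, 393), -27818) = Add(Mul(393, 192), -27818) = Add(75456, -27818) = 47638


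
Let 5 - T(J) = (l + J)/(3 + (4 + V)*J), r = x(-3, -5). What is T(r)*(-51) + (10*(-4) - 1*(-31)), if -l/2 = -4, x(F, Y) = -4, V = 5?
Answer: -2972/11 ≈ -270.18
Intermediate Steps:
l = 8 (l = -2*(-4) = 8)
r = -4
T(J) = 5 - (8 + J)/(3 + 9*J) (T(J) = 5 - (8 + J)/(3 + (4 + 5)*J) = 5 - (8 + J)/(3 + 9*J))
T(r)*(-51) + (10*(-4) - 1*(-31)) = ((7 + 44*(-4))/(3*(1 + 3*(-4))))*(-51) + (10*(-4) - 1*(-31)) = ((7 - 176)/(3*(1 - 12)))*(-51) + (-40 + 31) = ((1/3)*(-169)/(-11))*(-51) - 9 = ((1/3)*(-1/11)*(-169))*(-51) - 9 = (169/33)*(-51) - 9 = -2873/11 - 9 = -2972/11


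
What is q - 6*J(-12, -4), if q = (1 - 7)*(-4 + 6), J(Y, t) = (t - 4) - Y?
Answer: -36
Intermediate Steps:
J(Y, t) = -4 + t - Y (J(Y, t) = (-4 + t) - Y = -4 + t - Y)
q = -12 (q = -6*2 = -12)
q - 6*J(-12, -4) = -12 - 6*(-4 - 4 - 1*(-12)) = -12 - 6*(-4 - 4 + 12) = -12 - 6*4 = -12 - 24 = -36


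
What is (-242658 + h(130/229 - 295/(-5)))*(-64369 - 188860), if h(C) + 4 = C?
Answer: 14068379435153/229 ≈ 6.1434e+10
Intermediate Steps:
h(C) = -4 + C
(-242658 + h(130/229 - 295/(-5)))*(-64369 - 188860) = (-242658 + (-4 + (130/229 - 295/(-5))))*(-64369 - 188860) = (-242658 + (-4 + (130*(1/229) - 295*(-⅕))))*(-253229) = (-242658 + (-4 + (130/229 + 59)))*(-253229) = (-242658 + (-4 + 13641/229))*(-253229) = (-242658 + 12725/229)*(-253229) = -55555957/229*(-253229) = 14068379435153/229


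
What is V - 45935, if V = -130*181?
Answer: -69465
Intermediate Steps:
V = -23530
V - 45935 = -23530 - 45935 = -69465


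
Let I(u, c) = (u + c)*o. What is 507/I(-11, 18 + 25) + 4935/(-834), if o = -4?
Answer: -175753/17792 ≈ -9.8782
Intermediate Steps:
I(u, c) = -4*c - 4*u (I(u, c) = (u + c)*(-4) = (c + u)*(-4) = -4*c - 4*u)
507/I(-11, 18 + 25) + 4935/(-834) = 507/(-4*(18 + 25) - 4*(-11)) + 4935/(-834) = 507/(-4*43 + 44) + 4935*(-1/834) = 507/(-172 + 44) - 1645/278 = 507/(-128) - 1645/278 = 507*(-1/128) - 1645/278 = -507/128 - 1645/278 = -175753/17792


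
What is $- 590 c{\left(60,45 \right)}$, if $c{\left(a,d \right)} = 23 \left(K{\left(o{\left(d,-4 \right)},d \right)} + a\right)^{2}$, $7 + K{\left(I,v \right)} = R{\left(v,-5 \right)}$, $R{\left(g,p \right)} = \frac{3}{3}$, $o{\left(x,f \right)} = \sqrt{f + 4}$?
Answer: $-39570120$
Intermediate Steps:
$o{\left(x,f \right)} = \sqrt{4 + f}$
$R{\left(g,p \right)} = 1$ ($R{\left(g,p \right)} = 3 \cdot \frac{1}{3} = 1$)
$K{\left(I,v \right)} = -6$ ($K{\left(I,v \right)} = -7 + 1 = -6$)
$c{\left(a,d \right)} = 23 \left(-6 + a\right)^{2}$
$- 590 c{\left(60,45 \right)} = - 590 \cdot 23 \left(-6 + 60\right)^{2} = - 590 \cdot 23 \cdot 54^{2} = - 590 \cdot 23 \cdot 2916 = \left(-590\right) 67068 = -39570120$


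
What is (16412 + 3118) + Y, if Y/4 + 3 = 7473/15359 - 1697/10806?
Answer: 1619804303716/82984677 ≈ 19519.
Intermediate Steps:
Y = -886438094/82984677 (Y = -12 + 4*(7473/15359 - 1697/10806) = -12 + 4*(54689015/165969354) = -12 + 109378030/82984677 = -886438094/82984677 ≈ -10.682)
(16412 + 3118) + Y = (16412 + 3118) - 886438094/82984677 = 19530 - 886438094/82984677 = 1619804303716/82984677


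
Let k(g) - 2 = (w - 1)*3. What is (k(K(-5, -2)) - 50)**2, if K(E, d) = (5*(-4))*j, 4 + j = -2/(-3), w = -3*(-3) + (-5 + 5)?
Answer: 576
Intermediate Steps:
w = 9 (w = 9 + 0 = 9)
j = -10/3 (j = -4 - 2/(-3) = -4 - 2*(-1/3) = -4 + 2/3 = -10/3 ≈ -3.3333)
K(E, d) = 200/3 (K(E, d) = (5*(-4))*(-10/3) = -20*(-10/3) = 200/3)
k(g) = 26 (k(g) = 2 + (9 - 1)*3 = 2 + 8*3 = 2 + 24 = 26)
(k(K(-5, -2)) - 50)**2 = (26 - 50)**2 = (-24)**2 = 576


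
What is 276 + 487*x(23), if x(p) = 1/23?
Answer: 6835/23 ≈ 297.17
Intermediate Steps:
x(p) = 1/23
276 + 487*x(23) = 276 + 487*(1/23) = 276 + 487/23 = 6835/23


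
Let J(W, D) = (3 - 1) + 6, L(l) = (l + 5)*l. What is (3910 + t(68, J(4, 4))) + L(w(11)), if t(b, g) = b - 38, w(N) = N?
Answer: 4116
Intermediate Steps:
L(l) = l*(5 + l) (L(l) = (5 + l)*l = l*(5 + l))
J(W, D) = 8 (J(W, D) = 2 + 6 = 8)
t(b, g) = -38 + b
(3910 + t(68, J(4, 4))) + L(w(11)) = (3910 + (-38 + 68)) + 11*(5 + 11) = (3910 + 30) + 11*16 = 3940 + 176 = 4116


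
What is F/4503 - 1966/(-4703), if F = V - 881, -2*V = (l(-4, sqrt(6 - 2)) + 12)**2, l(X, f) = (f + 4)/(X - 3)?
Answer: 216461669/1037702841 ≈ 0.20860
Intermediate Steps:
l(X, f) = (4 + f)/(-3 + X)
V = -3042/49 (V = -((4 + sqrt(6 - 2))/(-3 - 4) + 12)**2/2 = -((4 + sqrt(4))/(-7) + 12)**2/2 = -(-(4 + 2)/7 + 12)**2/2 = -(-1/7*6 + 12)**2/2 = -(-6/7 + 12)**2/2 = -(78/7)**2/2 = -1/2*6084/49 = -3042/49 ≈ -62.082)
F = -46211/49 (F = -3042/49 - 881 = -46211/49 ≈ -943.08)
F/4503 - 1966/(-4703) = -46211/49/4503 - 1966/(-4703) = -46211/49*1/4503 - 1966*(-1/4703) = -46211/220647 + 1966/4703 = 216461669/1037702841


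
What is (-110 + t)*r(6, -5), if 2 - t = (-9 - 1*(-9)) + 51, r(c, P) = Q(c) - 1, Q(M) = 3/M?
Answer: 159/2 ≈ 79.500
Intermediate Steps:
r(c, P) = -1 + 3/c (r(c, P) = 3/c - 1 = -1 + 3/c)
t = -49 (t = 2 - ((-9 - 1*(-9)) + 51) = 2 - ((-9 + 9) + 51) = 2 - (0 + 51) = 2 - 1*51 = 2 - 51 = -49)
(-110 + t)*r(6, -5) = (-110 - 49)*((3 - 1*6)/6) = -53*(3 - 6)/2 = -53*(-3)/2 = -159*(-½) = 159/2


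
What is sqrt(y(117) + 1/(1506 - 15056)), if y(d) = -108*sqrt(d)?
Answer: sqrt(-542 - 2379488400*sqrt(13))/2710 ≈ 34.179*I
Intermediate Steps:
sqrt(y(117) + 1/(1506 - 15056)) = sqrt(-324*sqrt(13) + 1/(1506 - 15056)) = sqrt(-324*sqrt(13) + 1/(-13550)) = sqrt(-324*sqrt(13) - 1/13550) = sqrt(-1/13550 - 324*sqrt(13))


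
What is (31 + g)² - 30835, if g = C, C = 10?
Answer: -29154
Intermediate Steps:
g = 10
(31 + g)² - 30835 = (31 + 10)² - 30835 = 41² - 30835 = 1681 - 30835 = -29154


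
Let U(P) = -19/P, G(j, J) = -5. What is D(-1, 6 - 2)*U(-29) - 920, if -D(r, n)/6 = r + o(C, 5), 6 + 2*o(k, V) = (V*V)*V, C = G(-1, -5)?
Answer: -33349/29 ≈ -1150.0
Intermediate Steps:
C = -5
o(k, V) = -3 + V³/2 (o(k, V) = -3 + ((V*V)*V)/2 = -3 + (V²*V)/2 = -3 + V³/2)
D(r, n) = -357 - 6*r (D(r, n) = -6*(r + (-3 + (½)*5³)) = -6*(r + (-3 + (½)*125)) = -6*(r + (-3 + 125/2)) = -6*(r + 119/2) = -6*(119/2 + r) = -357 - 6*r)
D(-1, 6 - 2)*U(-29) - 920 = (-357 - 6*(-1))*(-19/(-29)) - 920 = (-357 + 6)*(-19*(-1/29)) - 920 = -351*19/29 - 920 = -6669/29 - 920 = -33349/29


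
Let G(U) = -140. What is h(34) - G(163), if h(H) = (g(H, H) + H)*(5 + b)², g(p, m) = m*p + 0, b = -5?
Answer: 140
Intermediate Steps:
g(p, m) = m*p
h(H) = 0 (h(H) = (H*H + H)*(5 - 5)² = (H² + H)*0² = (H + H²)*0 = 0)
h(34) - G(163) = 0 - 1*(-140) = 0 + 140 = 140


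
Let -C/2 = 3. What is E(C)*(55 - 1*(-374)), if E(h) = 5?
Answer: 2145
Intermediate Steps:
C = -6 (C = -2*3 = -6)
E(C)*(55 - 1*(-374)) = 5*(55 - 1*(-374)) = 5*(55 + 374) = 5*429 = 2145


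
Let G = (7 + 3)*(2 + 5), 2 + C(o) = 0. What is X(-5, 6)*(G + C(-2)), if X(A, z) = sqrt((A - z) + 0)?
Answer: 68*I*sqrt(11) ≈ 225.53*I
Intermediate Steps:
C(o) = -2 (C(o) = -2 + 0 = -2)
X(A, z) = sqrt(A - z)
G = 70 (G = 10*7 = 70)
X(-5, 6)*(G + C(-2)) = sqrt(-5 - 1*6)*(70 - 2) = sqrt(-5 - 6)*68 = sqrt(-11)*68 = (I*sqrt(11))*68 = 68*I*sqrt(11)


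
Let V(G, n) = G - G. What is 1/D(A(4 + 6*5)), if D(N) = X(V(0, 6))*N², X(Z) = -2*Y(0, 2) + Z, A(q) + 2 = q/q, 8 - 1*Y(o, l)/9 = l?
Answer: -1/108 ≈ -0.0092593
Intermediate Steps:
Y(o, l) = 72 - 9*l
A(q) = -1 (A(q) = -2 + q/q = -2 + 1 = -1)
V(G, n) = 0
X(Z) = -108 + Z (X(Z) = -2*(72 - 9*2) + Z = -2*(72 - 18) + Z = -2*54 + Z = -108 + Z)
D(N) = -108*N² (D(N) = (-108 + 0)*N² = -108*N²)
1/D(A(4 + 6*5)) = 1/(-108*(-1)²) = 1/(-108*1) = 1/(-108) = -1/108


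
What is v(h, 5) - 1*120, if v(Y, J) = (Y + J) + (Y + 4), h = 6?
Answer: -99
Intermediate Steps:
v(Y, J) = 4 + J + 2*Y (v(Y, J) = (J + Y) + (4 + Y) = 4 + J + 2*Y)
v(h, 5) - 1*120 = (4 + 5 + 2*6) - 1*120 = (4 + 5 + 12) - 120 = 21 - 120 = -99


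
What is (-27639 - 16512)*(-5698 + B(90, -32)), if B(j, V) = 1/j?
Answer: 7547157223/30 ≈ 2.5157e+8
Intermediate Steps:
(-27639 - 16512)*(-5698 + B(90, -32)) = (-27639 - 16512)*(-5698 + 1/90) = -44151*(-5698 + 1/90) = -44151*(-512819/90) = 7547157223/30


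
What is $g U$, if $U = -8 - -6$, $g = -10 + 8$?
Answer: $4$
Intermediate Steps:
$g = -2$
$U = -2$ ($U = -8 + 6 = -2$)
$g U = \left(-2\right) \left(-2\right) = 4$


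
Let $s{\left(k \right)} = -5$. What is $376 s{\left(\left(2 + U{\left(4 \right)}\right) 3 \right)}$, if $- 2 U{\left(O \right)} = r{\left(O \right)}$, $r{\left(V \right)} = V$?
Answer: $-1880$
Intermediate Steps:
$U{\left(O \right)} = - \frac{O}{2}$
$376 s{\left(\left(2 + U{\left(4 \right)}\right) 3 \right)} = 376 \left(-5\right) = -1880$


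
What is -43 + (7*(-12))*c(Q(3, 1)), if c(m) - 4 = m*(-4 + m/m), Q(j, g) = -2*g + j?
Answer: -127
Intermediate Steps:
Q(j, g) = j - 2*g
c(m) = 4 - 3*m (c(m) = 4 + m*(-4 + m/m) = 4 + m*(-4 + 1) = 4 + m*(-3) = 4 - 3*m)
-43 + (7*(-12))*c(Q(3, 1)) = -43 + (7*(-12))*(4 - 3*(3 - 2*1)) = -43 - 84*(4 - 3*(3 - 2)) = -43 - 84*(4 - 3*1) = -43 - 84*(4 - 3) = -43 - 84*1 = -43 - 84 = -127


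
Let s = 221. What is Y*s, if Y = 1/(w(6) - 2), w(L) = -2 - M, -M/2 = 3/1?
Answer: 221/2 ≈ 110.50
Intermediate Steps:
M = -6 (M = -6/1 = -6 ≈ -6.0000)
w(L) = 4 (w(L) = -2 - 1*(-6) = -2 + 6 = 4)
Y = ½ (Y = 1/(4 - 2) = 1/2 = ½ ≈ 0.50000)
Y*s = (½)*221 = 221/2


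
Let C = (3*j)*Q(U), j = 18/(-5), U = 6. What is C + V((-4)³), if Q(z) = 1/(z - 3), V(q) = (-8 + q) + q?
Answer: -698/5 ≈ -139.60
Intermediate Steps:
V(q) = -8 + 2*q
Q(z) = 1/(-3 + z)
j = -18/5 (j = 18*(-⅕) = -18/5 ≈ -3.6000)
C = -18/5 (C = (3*(-18/5))/(-3 + 6) = -54/5/3 = -54/5*⅓ = -18/5 ≈ -3.6000)
C + V((-4)³) = -18/5 + (-8 + 2*(-4)³) = -18/5 + (-8 + 2*(-64)) = -18/5 + (-8 - 128) = -18/5 - 136 = -698/5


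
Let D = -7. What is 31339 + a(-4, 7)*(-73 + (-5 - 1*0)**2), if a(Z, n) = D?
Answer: 31675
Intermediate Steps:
a(Z, n) = -7
31339 + a(-4, 7)*(-73 + (-5 - 1*0)**2) = 31339 - 7*(-73 + (-5 - 1*0)**2) = 31339 - 7*(-73 + (-5 + 0)**2) = 31339 - 7*(-73 + (-5)**2) = 31339 - 7*(-73 + 25) = 31339 - 7*(-48) = 31339 + 336 = 31675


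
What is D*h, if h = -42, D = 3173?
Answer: -133266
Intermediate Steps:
D*h = 3173*(-42) = -133266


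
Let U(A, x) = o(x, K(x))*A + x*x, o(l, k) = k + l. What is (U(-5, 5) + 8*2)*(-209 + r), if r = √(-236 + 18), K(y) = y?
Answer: 1881 - 9*I*√218 ≈ 1881.0 - 132.88*I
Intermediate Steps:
U(A, x) = x² + 2*A*x (U(A, x) = (x + x)*A + x*x = (2*x)*A + x² = 2*A*x + x² = x² + 2*A*x)
r = I*√218 (r = √(-218) = I*√218 ≈ 14.765*I)
(U(-5, 5) + 8*2)*(-209 + r) = (5*(5 + 2*(-5)) + 8*2)*(-209 + I*√218) = (5*(5 - 10) + 16)*(-209 + I*√218) = (5*(-5) + 16)*(-209 + I*√218) = (-25 + 16)*(-209 + I*√218) = -9*(-209 + I*√218) = 1881 - 9*I*√218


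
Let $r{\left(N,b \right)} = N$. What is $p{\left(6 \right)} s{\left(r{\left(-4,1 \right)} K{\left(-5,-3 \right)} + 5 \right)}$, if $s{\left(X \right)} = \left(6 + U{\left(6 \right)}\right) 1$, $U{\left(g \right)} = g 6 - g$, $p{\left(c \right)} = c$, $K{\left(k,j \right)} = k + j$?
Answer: $216$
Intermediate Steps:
$K{\left(k,j \right)} = j + k$
$U{\left(g \right)} = 5 g$ ($U{\left(g \right)} = 6 g - g = 5 g$)
$s{\left(X \right)} = 36$ ($s{\left(X \right)} = \left(6 + 5 \cdot 6\right) 1 = \left(6 + 30\right) 1 = 36 \cdot 1 = 36$)
$p{\left(6 \right)} s{\left(r{\left(-4,1 \right)} K{\left(-5,-3 \right)} + 5 \right)} = 6 \cdot 36 = 216$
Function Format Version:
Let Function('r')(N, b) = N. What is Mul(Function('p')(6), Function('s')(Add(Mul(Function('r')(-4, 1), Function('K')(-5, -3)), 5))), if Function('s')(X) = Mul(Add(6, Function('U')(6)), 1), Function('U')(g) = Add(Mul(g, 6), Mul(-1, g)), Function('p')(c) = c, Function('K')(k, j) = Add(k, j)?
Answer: 216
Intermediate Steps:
Function('K')(k, j) = Add(j, k)
Function('U')(g) = Mul(5, g) (Function('U')(g) = Add(Mul(6, g), Mul(-1, g)) = Mul(5, g))
Function('s')(X) = 36 (Function('s')(X) = Mul(Add(6, Mul(5, 6)), 1) = Mul(Add(6, 30), 1) = Mul(36, 1) = 36)
Mul(Function('p')(6), Function('s')(Add(Mul(Function('r')(-4, 1), Function('K')(-5, -3)), 5))) = Mul(6, 36) = 216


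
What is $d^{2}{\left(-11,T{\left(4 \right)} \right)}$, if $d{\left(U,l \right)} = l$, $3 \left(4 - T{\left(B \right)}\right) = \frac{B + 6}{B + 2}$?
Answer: $\frac{961}{81} \approx 11.864$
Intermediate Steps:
$T{\left(B \right)} = 4 - \frac{6 + B}{3 \left(2 + B\right)}$ ($T{\left(B \right)} = 4 - \frac{\left(B + 6\right) \frac{1}{B + 2}}{3} = 4 - \frac{\left(6 + B\right) \frac{1}{2 + B}}{3} = 4 - \frac{\frac{1}{2 + B} \left(6 + B\right)}{3} = 4 - \frac{6 + B}{3 \left(2 + B\right)}$)
$d^{2}{\left(-11,T{\left(4 \right)} \right)} = \left(\frac{18 + 11 \cdot 4}{3 \left(2 + 4\right)}\right)^{2} = \left(\frac{18 + 44}{3 \cdot 6}\right)^{2} = \left(\frac{1}{3} \cdot \frac{1}{6} \cdot 62\right)^{2} = \left(\frac{31}{9}\right)^{2} = \frac{961}{81}$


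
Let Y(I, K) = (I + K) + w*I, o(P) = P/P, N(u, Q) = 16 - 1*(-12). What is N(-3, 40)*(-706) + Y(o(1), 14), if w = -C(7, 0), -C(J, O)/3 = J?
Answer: -19732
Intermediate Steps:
N(u, Q) = 28 (N(u, Q) = 16 + 12 = 28)
C(J, O) = -3*J
o(P) = 1
w = 21 (w = -(-3)*7 = -1*(-21) = 21)
Y(I, K) = K + 22*I (Y(I, K) = (I + K) + 21*I = K + 22*I)
N(-3, 40)*(-706) + Y(o(1), 14) = 28*(-706) + (14 + 22*1) = -19768 + (14 + 22) = -19768 + 36 = -19732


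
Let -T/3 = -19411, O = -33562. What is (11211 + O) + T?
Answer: 35882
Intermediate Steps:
T = 58233 (T = -3*(-19411) = 58233)
(11211 + O) + T = (11211 - 33562) + 58233 = -22351 + 58233 = 35882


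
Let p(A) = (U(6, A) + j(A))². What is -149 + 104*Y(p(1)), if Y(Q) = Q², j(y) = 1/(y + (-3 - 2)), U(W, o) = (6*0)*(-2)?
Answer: -4755/32 ≈ -148.59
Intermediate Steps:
U(W, o) = 0 (U(W, o) = 0*(-2) = 0)
j(y) = 1/(-5 + y) (j(y) = 1/(y - 5) = 1/(-5 + y))
p(A) = (-5 + A)⁻² (p(A) = (0 + 1/(-5 + A))² = (1/(-5 + A))² = (-5 + A)⁻²)
-149 + 104*Y(p(1)) = -149 + 104*((-5 + 1)⁻²)² = -149 + 104*((-4)⁻²)² = -149 + 104*(1/16)² = -149 + 104*(1/256) = -149 + 13/32 = -4755/32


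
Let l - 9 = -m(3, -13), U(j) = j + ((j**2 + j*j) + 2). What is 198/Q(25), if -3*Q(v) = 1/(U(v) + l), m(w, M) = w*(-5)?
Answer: -772794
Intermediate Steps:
U(j) = 2 + j + 2*j**2 (U(j) = j + ((j**2 + j**2) + 2) = j + (2*j**2 + 2) = j + (2 + 2*j**2) = 2 + j + 2*j**2)
m(w, M) = -5*w
l = 24 (l = 9 - (-5)*3 = 9 - 1*(-15) = 9 + 15 = 24)
Q(v) = -1/(3*(26 + v + 2*v**2)) (Q(v) = -1/(3*((2 + v + 2*v**2) + 24)) = -1/(3*(26 + v + 2*v**2)))
198/Q(25) = 198/((-1/(78 + 3*25 + 6*25**2))) = 198/((-1/(78 + 75 + 6*625))) = 198/((-1/(78 + 75 + 3750))) = 198/((-1/3903)) = 198/((-1*1/3903)) = 198/(-1/3903) = 198*(-3903) = -772794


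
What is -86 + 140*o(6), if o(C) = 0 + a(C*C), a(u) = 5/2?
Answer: 264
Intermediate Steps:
a(u) = 5/2 (a(u) = 5*(1/2) = 5/2)
o(C) = 5/2 (o(C) = 0 + 5/2 = 5/2)
-86 + 140*o(6) = -86 + 140*(5/2) = -86 + 350 = 264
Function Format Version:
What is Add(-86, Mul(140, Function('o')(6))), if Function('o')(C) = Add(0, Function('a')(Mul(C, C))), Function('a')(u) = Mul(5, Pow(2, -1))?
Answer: 264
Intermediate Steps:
Function('a')(u) = Rational(5, 2) (Function('a')(u) = Mul(5, Rational(1, 2)) = Rational(5, 2))
Function('o')(C) = Rational(5, 2) (Function('o')(C) = Add(0, Rational(5, 2)) = Rational(5, 2))
Add(-86, Mul(140, Function('o')(6))) = Add(-86, Mul(140, Rational(5, 2))) = Add(-86, 350) = 264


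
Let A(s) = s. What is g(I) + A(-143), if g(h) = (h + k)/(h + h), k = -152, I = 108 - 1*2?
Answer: -15181/106 ≈ -143.22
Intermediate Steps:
I = 106 (I = 108 - 2 = 106)
g(h) = (-152 + h)/(2*h) (g(h) = (h - 152)/(h + h) = (-152 + h)/((2*h)) = (-152 + h)*(1/(2*h)) = (-152 + h)/(2*h))
g(I) + A(-143) = (1/2)*(-152 + 106)/106 - 143 = (1/2)*(1/106)*(-46) - 143 = -23/106 - 143 = -15181/106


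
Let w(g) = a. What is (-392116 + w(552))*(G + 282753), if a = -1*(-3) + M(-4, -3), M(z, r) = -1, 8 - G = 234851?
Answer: -18786181740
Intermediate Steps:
G = -234843 (G = 8 - 1*234851 = 8 - 234851 = -234843)
a = 2 (a = -1*(-3) - 1 = 3 - 1 = 2)
w(g) = 2
(-392116 + w(552))*(G + 282753) = (-392116 + 2)*(-234843 + 282753) = -392114*47910 = -18786181740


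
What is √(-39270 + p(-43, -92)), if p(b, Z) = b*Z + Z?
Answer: 3*I*√3934 ≈ 188.16*I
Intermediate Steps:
p(b, Z) = Z + Z*b (p(b, Z) = Z*b + Z = Z + Z*b)
√(-39270 + p(-43, -92)) = √(-39270 - 92*(1 - 43)) = √(-39270 - 92*(-42)) = √(-39270 + 3864) = √(-35406) = 3*I*√3934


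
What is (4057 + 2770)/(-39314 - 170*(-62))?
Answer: -6827/28774 ≈ -0.23726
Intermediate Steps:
(4057 + 2770)/(-39314 - 170*(-62)) = 6827/(-39314 + 10540) = 6827/(-28774) = 6827*(-1/28774) = -6827/28774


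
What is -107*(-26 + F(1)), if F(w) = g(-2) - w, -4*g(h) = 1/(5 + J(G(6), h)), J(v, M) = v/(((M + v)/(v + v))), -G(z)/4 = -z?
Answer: 7293013/2524 ≈ 2889.5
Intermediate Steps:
G(z) = 4*z (G(z) = -(-4)*z = 4*z)
J(v, M) = 2*v²/(M + v) (J(v, M) = v/(((M + v)/((2*v)))) = v/(((M + v)*(1/(2*v)))) = v/(((M + v)/(2*v))) = v*(2*v/(M + v)) = 2*v²/(M + v))
g(h) = -1/(4*(5 + 1152/(24 + h))) (g(h) = -1/(4*(5 + 2*(4*6)²/(h + 4*6))) = -1/(4*(5 + 2*24²/(h + 24))) = -1/(4*(5 + 2*576/(24 + h))) = -1/(4*(5 + 1152/(24 + h))))
F(w) = -11/2524 - w (F(w) = (-24 - 1*(-2))/(4*(1272 + 5*(-2))) - w = (-24 + 2)/(4*(1272 - 10)) - w = (¼)*(-22)/1262 - w = (¼)*(1/1262)*(-22) - w = -11/2524 - w)
-107*(-26 + F(1)) = -107*(-26 + (-11/2524 - 1*1)) = -107*(-26 + (-11/2524 - 1)) = -107*(-26 - 2535/2524) = -107*(-68159/2524) = 7293013/2524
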